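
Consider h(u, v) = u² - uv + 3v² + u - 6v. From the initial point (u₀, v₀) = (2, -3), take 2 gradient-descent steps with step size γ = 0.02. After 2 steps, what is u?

1.6968

∇h = (2u - v + 1, -u + 6v - 6)
(u₁, v₁) = (2, -3) − 0.02·(8, -26) = (1.84, -2.48)
(u₂, v₂) = (1.84, -2.48) − 0.02·(7.16, -22.72) = (1.6968, -2.0256)
u = 1.6968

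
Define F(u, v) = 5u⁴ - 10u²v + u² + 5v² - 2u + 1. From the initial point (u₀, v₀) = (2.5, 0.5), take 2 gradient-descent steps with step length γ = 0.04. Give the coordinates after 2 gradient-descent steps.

∇F = (20u³ - 20uv + 2u - 2, -10u² + 10v)
Step 1: at (2.5, 0.5), ∇F = (290.5, -57.5) → (2.5, 0.5) − 0.04·(290.5, -57.5) = (-9.12, 2.8)
Step 2: at (-9.12, 2.8), ∇F = (-14680.53056, -803.744) → (-9.12, 2.8) − 0.04·(-14680.53056, -803.744) = (578.1012224, 34.94976)

(578.1012224, 34.94976)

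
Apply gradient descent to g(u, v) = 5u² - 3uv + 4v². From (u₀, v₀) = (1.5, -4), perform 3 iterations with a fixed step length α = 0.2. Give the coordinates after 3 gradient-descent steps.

(-8.472, 6.12)

∇g = (10u - 3v, -3u + 8v)
(u₁, v₁) = (1.5, -4) − 0.2·(27, -36.5) = (-3.9, 3.3)
(u₂, v₂) = (-3.9, 3.3) − 0.2·(-48.9, 38.1) = (5.88, -4.32)
(u₃, v₃) = (5.88, -4.32) − 0.2·(71.76, -52.2) = (-8.472, 6.12)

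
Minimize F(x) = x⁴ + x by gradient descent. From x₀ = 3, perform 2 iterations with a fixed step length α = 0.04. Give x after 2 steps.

F′(x) = 4x³ + 1
Step 1: F′(3) = 109; x₁ = 3 − 0.04·109 = -1.36
Step 2: F′(-1.36) = -9.061824; x₂ = -1.36 − 0.04·(-9.061824) = -0.99752704

-0.99752704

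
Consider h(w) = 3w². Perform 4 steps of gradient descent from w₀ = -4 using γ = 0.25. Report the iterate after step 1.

2

h′(w) = 6w
w₁ = -4 − 0.25·(-24) = 2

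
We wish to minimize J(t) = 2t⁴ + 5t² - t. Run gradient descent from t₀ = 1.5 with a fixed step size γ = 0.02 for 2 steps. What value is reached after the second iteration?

0.51369088

J′(t) = 8t³ + 10t - 1
t₁ = 1.5 − 0.02·41 = 0.68
t₂ = 0.68 − 0.02·8.315456 = 0.51369088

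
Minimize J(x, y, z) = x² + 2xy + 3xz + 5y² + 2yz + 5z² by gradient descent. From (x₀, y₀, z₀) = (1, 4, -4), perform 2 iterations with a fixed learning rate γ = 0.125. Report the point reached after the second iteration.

(1.140625, -0.15625, -0.3125)

∇J = (2x + 2y + 3z, 2x + 10y + 2z, 3x + 2y + 10z)
(x₁, y₁, z₁) = (1, 4, -4) − 0.125·(-2, 34, -29) = (1.25, -0.25, -0.375)
(x₂, y₂, z₂) = (1.25, -0.25, -0.375) − 0.125·(0.875, -0.75, -0.5) = (1.140625, -0.15625, -0.3125)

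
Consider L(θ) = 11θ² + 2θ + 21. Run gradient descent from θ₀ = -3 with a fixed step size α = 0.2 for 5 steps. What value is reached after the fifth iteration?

1321.66688

L′(θ) = 22θ + 2
θ₁ = -3 − 0.2·(-64) = 9.8
θ₂ = 9.8 − 0.2·217.6 = -33.72
θ₃ = -33.72 − 0.2·(-739.84) = 114.248
θ₄ = 114.248 − 0.2·2515.456 = -388.8432
θ₅ = -388.8432 − 0.2·(-8552.5504) = 1321.66688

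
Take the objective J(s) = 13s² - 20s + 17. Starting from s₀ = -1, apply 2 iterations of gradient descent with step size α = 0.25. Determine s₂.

-52.75

J′(s) = 26s - 20
Step 1: J′(-1) = -46; s₁ = -1 − 0.25·(-46) = 10.5
Step 2: J′(10.5) = 253; s₂ = 10.5 − 0.25·253 = -52.75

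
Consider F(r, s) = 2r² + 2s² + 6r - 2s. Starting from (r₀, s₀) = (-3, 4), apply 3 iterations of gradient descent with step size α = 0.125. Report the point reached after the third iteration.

(-1.6875, 0.9375)

∇F = (4r + 6, 4s - 2)
(r₁, s₁) = (-3, 4) − 0.125·(-6, 14) = (-2.25, 2.25)
(r₂, s₂) = (-2.25, 2.25) − 0.125·(-3, 7) = (-1.875, 1.375)
(r₃, s₃) = (-1.875, 1.375) − 0.125·(-1.5, 3.5) = (-1.6875, 0.9375)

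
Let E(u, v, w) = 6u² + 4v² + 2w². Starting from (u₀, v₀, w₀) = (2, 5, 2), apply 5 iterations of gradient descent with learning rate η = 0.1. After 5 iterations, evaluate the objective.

∇E = (12u, 8v, 4w)
(u₁, v₁, w₁) = (2, 5, 2) − 0.1·(24, 40, 8) = (-0.4, 1, 1.2)
(u₂, v₂, w₂) = (-0.4, 1, 1.2) − 0.1·(-4.8, 8, 4.8) = (0.08, 0.2, 0.72)
(u₃, v₃, w₃) = (0.08, 0.2, 0.72) − 0.1·(0.96, 1.6, 2.88) = (-0.016, 0.04, 0.432)
(u₄, v₄, w₄) = (-0.016, 0.04, 0.432) − 0.1·(-0.192, 0.32, 1.728) = (0.0032, 0.008, 0.2592)
(u₅, v₅, w₅) = (0.0032, 0.008, 0.2592) − 0.1·(0.0384, 0.064, 1.0368) = (-0.00064, 0.0016, 0.15552)
E(-0.00064, 0.0016, 0.15552) = 0.0483856384

0.0483856384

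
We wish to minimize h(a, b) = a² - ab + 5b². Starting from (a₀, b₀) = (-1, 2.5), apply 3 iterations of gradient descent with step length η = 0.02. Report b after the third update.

∇h = (2a - b, -a + 10b)
Step 1: at (-1, 2.5), ∇h = (-4.5, 26) → (-1, 2.5) − 0.02·(-4.5, 26) = (-0.91, 1.98)
Step 2: at (-0.91, 1.98), ∇h = (-3.8, 20.71) → (-0.91, 1.98) − 0.02·(-3.8, 20.71) = (-0.834, 1.5658)
Step 3: at (-0.834, 1.5658), ∇h = (-3.2338, 16.492) → (-0.834, 1.5658) − 0.02·(-3.2338, 16.492) = (-0.769324, 1.23596)
b = 1.23596

1.23596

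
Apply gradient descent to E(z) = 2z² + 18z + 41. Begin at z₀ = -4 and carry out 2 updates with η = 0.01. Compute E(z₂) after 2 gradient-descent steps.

E′(z) = 4z + 18
Step 1: E′(-4) = 2; z₁ = -4 − 0.01·2 = -4.02
Step 2: E′(-4.02) = 1.92; z₂ = -4.02 − 0.01·1.92 = -4.0392
E(-4.0392) = 0.92467328

0.92467328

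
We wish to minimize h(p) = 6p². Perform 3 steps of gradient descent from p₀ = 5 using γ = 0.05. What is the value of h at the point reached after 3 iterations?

h′(p) = 12p
Step 1: h′(5) = 60; p₁ = 5 − 0.05·60 = 2
Step 2: h′(2) = 24; p₂ = 2 − 0.05·24 = 0.8
Step 3: h′(0.8) = 9.6; p₃ = 0.8 − 0.05·9.6 = 0.32
h(0.32) = 0.6144

0.6144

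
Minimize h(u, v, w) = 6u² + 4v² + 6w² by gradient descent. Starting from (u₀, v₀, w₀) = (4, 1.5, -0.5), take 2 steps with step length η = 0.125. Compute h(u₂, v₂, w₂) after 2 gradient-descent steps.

∇h = (12u, 8v, 12w)
(u₁, v₁, w₁) = (4, 1.5, -0.5) − 0.125·(48, 12, -6) = (-2, 0, 0.25)
(u₂, v₂, w₂) = (-2, 0, 0.25) − 0.125·(-24, 0, 3) = (1, 0, -0.125)
h(1, 0, -0.125) = 6.09375

6.09375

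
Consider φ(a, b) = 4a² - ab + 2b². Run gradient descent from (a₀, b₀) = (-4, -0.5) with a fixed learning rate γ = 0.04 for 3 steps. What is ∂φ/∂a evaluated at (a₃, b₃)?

∇φ = (8a - b, -a + 4b)
Step 1: at (-4, -0.5), ∇φ = (-31.5, 2) → (-4, -0.5) − 0.04·(-31.5, 2) = (-2.74, -0.58)
Step 2: at (-2.74, -0.58), ∇φ = (-21.34, 0.42) → (-2.74, -0.58) − 0.04·(-21.34, 0.42) = (-1.8864, -0.5968)
Step 3: at (-1.8864, -0.5968), ∇φ = (-14.4944, -0.5008) → (-1.8864, -0.5968) − 0.04·(-14.4944, -0.5008) = (-1.306624, -0.576768)
∂φ/∂a at (-1.306624, -0.576768) = -9.876224

-9.876224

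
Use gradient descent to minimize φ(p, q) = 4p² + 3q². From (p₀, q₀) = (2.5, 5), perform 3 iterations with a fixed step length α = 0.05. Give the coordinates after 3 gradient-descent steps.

(0.54, 1.715)

∇φ = (8p, 6q)
(p₁, q₁) = (2.5, 5) − 0.05·(20, 30) = (1.5, 3.5)
(p₂, q₂) = (1.5, 3.5) − 0.05·(12, 21) = (0.9, 2.45)
(p₃, q₃) = (0.9, 2.45) − 0.05·(7.2, 14.7) = (0.54, 1.715)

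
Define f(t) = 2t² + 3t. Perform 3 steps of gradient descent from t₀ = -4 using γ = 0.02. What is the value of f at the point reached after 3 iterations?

11.684249403392

f′(t) = 4t + 3
Step 1: f′(-4) = -13; t₁ = -4 − 0.02·(-13) = -3.74
Step 2: f′(-3.74) = -11.96; t₂ = -3.74 − 0.02·(-11.96) = -3.5008
Step 3: f′(-3.5008) = -11.0032; t₃ = -3.5008 − 0.02·(-11.0032) = -3.280736
f(-3.280736) = 11.684249403392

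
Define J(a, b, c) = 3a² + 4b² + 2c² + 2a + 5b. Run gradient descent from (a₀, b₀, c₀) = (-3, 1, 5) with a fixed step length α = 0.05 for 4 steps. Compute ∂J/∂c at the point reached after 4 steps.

∇J = (6a + 2, 8b + 5, 4c)
Step 1: at (-3, 1, 5), ∇J = (-16, 13, 20) → (-3, 1, 5) − 0.05·(-16, 13, 20) = (-2.2, 0.35, 4)
Step 2: at (-2.2, 0.35, 4), ∇J = (-11.2, 7.8, 16) → (-2.2, 0.35, 4) − 0.05·(-11.2, 7.8, 16) = (-1.64, -0.04, 3.2)
Step 3: at (-1.64, -0.04, 3.2), ∇J = (-7.84, 4.68, 12.8) → (-1.64, -0.04, 3.2) − 0.05·(-7.84, 4.68, 12.8) = (-1.248, -0.274, 2.56)
Step 4: at (-1.248, -0.274, 2.56), ∇J = (-5.488, 2.808, 10.24) → (-1.248, -0.274, 2.56) − 0.05·(-5.488, 2.808, 10.24) = (-0.9736, -0.4144, 2.048)
∂J/∂c at (-0.9736, -0.4144, 2.048) = 8.192

8.192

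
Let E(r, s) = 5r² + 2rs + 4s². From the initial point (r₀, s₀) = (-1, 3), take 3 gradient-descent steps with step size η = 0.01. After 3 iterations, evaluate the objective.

22.4941662512

∇E = (10r + 2s, 2r + 8s)
Step 1: at (-1, 3), ∇E = (-4, 22) → (-1, 3) − 0.01·(-4, 22) = (-0.96, 2.78)
Step 2: at (-0.96, 2.78), ∇E = (-4.04, 20.32) → (-0.96, 2.78) − 0.01·(-4.04, 20.32) = (-0.9196, 2.5768)
Step 3: at (-0.9196, 2.5768), ∇E = (-4.0424, 18.7752) → (-0.9196, 2.5768) − 0.01·(-4.0424, 18.7752) = (-0.879176, 2.389048)
E(-0.879176, 2.389048) = 22.4941662512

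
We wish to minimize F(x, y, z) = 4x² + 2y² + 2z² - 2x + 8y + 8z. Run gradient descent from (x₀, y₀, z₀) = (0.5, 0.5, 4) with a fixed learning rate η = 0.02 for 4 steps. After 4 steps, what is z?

2.29835776

∇F = (8x - 2, 4y + 8, 4z + 8)
Step 1: at (0.5, 0.5, 4), ∇F = (2, 10, 24) → (0.5, 0.5, 4) − 0.02·(2, 10, 24) = (0.46, 0.3, 3.52)
Step 2: at (0.46, 0.3, 3.52), ∇F = (1.68, 9.2, 22.08) → (0.46, 0.3, 3.52) − 0.02·(1.68, 9.2, 22.08) = (0.4264, 0.116, 3.0784)
Step 3: at (0.4264, 0.116, 3.0784), ∇F = (1.4112, 8.464, 20.3136) → (0.4264, 0.116, 3.0784) − 0.02·(1.4112, 8.464, 20.3136) = (0.398176, -0.05328, 2.672128)
Step 4: at (0.398176, -0.05328, 2.672128), ∇F = (1.185408, 7.78688, 18.688512) → (0.398176, -0.05328, 2.672128) − 0.02·(1.185408, 7.78688, 18.688512) = (0.37446784, -0.2090176, 2.29835776)
z = 2.29835776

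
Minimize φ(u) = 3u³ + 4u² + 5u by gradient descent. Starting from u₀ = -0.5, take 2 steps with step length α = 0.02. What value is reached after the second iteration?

φ′(u) = 9u² + 8u + 5
u₁ = -0.5 − 0.02·3.25 = -0.565
u₂ = -0.565 − 0.02·3.353025 = -0.6320605

-0.6320605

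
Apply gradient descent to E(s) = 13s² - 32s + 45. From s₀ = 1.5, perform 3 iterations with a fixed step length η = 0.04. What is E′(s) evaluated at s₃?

E′(s) = 26s - 32
Step 1: E′(1.5) = 7; s₁ = 1.5 − 0.04·7 = 1.22
Step 2: E′(1.22) = -0.28; s₂ = 1.22 − 0.04·(-0.28) = 1.2312
Step 3: E′(1.2312) = 0.0112; s₃ = 1.2312 − 0.04·0.0112 = 1.230752
E′(s) at (1.230752) = -0.000448

-0.000448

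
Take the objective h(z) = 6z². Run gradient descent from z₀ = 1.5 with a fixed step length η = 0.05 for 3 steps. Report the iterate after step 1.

h′(z) = 12z
z₁ = 1.5 − 0.05·18 = 0.6

0.6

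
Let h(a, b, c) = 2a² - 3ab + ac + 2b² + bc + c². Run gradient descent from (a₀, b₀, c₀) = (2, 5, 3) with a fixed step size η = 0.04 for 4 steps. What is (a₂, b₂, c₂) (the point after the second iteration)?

∇h = (4a - 3b + c, -3a + 4b + c, a + b + 2c)
Step 1: at (2, 5, 3), ∇h = (-4, 17, 13) → (2, 5, 3) − 0.04·(-4, 17, 13) = (2.16, 4.32, 2.48)
Step 2: at (2.16, 4.32, 2.48), ∇h = (-1.84, 13.28, 11.44) → (2.16, 4.32, 2.48) − 0.04·(-1.84, 13.28, 11.44) = (2.2336, 3.7888, 2.0224)

(2.2336, 3.7888, 2.0224)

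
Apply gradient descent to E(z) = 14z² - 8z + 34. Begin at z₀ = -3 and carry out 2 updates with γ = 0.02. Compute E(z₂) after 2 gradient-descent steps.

38.52212224

E′(z) = 28z - 8
z₁ = -3 − 0.02·(-92) = -1.16
z₂ = -1.16 − 0.02·(-40.48) = -0.3504
E(-0.3504) = 38.52212224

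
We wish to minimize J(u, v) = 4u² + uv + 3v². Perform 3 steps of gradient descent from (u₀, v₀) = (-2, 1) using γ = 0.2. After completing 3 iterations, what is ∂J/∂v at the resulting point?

1.488

∇J = (8u + v, u + 6v)
Step 1: at (-2, 1), ∇J = (-15, 4) → (-2, 1) − 0.2·(-15, 4) = (1, 0.2)
Step 2: at (1, 0.2), ∇J = (8.2, 2.2) → (1, 0.2) − 0.2·(8.2, 2.2) = (-0.64, -0.24)
Step 3: at (-0.64, -0.24), ∇J = (-5.36, -2.08) → (-0.64, -0.24) − 0.2·(-5.36, -2.08) = (0.432, 0.176)
∂J/∂v at (0.432, 0.176) = 1.488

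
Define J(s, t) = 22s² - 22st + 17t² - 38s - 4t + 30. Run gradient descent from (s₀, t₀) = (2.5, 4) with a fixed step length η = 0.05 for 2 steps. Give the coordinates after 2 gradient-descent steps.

(-1.895, 3.725)

∇J = (44s - 22t - 38, -22s + 34t - 4)
(s₁, t₁) = (2.5, 4) − 0.05·(-16, 77) = (3.3, 0.15)
(s₂, t₂) = (3.3, 0.15) − 0.05·(103.9, -71.5) = (-1.895, 3.725)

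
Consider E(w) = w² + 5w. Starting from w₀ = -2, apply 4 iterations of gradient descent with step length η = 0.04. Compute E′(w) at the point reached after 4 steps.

0.71639296

E′(w) = 2w + 5
w₁ = -2 − 0.04·1 = -2.04
w₂ = -2.04 − 0.04·0.92 = -2.0768
w₃ = -2.0768 − 0.04·0.8464 = -2.110656
w₄ = -2.110656 − 0.04·0.778688 = -2.14180352
E′(w) at (-2.14180352) = 0.71639296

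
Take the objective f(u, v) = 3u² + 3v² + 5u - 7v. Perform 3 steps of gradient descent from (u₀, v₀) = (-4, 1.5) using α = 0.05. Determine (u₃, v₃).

∇f = (6u + 5, 6v - 7)
Step 1: at (-4, 1.5), ∇f = (-19, 2) → (-4, 1.5) − 0.05·(-19, 2) = (-3.05, 1.4)
Step 2: at (-3.05, 1.4), ∇f = (-13.3, 1.4) → (-3.05, 1.4) − 0.05·(-13.3, 1.4) = (-2.385, 1.33)
Step 3: at (-2.385, 1.33), ∇f = (-9.31, 0.98) → (-2.385, 1.33) − 0.05·(-9.31, 0.98) = (-1.9195, 1.281)

(-1.9195, 1.281)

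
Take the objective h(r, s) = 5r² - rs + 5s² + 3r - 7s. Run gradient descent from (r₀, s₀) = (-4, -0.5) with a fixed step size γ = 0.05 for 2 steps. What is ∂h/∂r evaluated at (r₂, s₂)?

-9.61625

∇h = (10r - s + 3, -r + 10s - 7)
(r₁, s₁) = (-4, -0.5) − 0.05·(-36.5, -8) = (-2.175, -0.1)
(r₂, s₂) = (-2.175, -0.1) − 0.05·(-18.65, -5.825) = (-1.2425, 0.19125)
∂h/∂r at (-1.2425, 0.19125) = -9.61625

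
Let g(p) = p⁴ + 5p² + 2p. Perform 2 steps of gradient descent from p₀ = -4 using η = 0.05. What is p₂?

-239.7586

g′(p) = 4p³ + 10p + 2
Step 1: g′(-4) = -294; p₁ = -4 − 0.05·(-294) = 10.7
Step 2: g′(10.7) = 5009.172; p₂ = 10.7 − 0.05·5009.172 = -239.7586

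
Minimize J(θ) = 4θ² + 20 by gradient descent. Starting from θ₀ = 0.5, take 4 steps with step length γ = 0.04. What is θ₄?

0.10690688

J′(θ) = 8θ
Step 1: J′(0.5) = 4; θ₁ = 0.5 − 0.04·4 = 0.34
Step 2: J′(0.34) = 2.72; θ₂ = 0.34 − 0.04·2.72 = 0.2312
Step 3: J′(0.2312) = 1.8496; θ₃ = 0.2312 − 0.04·1.8496 = 0.157216
Step 4: J′(0.157216) = 1.257728; θ₄ = 0.157216 − 0.04·1.257728 = 0.10690688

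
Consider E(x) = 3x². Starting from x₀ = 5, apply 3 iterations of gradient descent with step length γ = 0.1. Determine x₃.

0.32

E′(x) = 6x
x₁ = 5 − 0.1·30 = 2
x₂ = 2 − 0.1·12 = 0.8
x₃ = 0.8 − 0.1·4.8 = 0.32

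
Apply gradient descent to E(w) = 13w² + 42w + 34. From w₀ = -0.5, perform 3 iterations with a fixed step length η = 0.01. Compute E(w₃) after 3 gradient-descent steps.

2.732647273808

E′(w) = 26w + 42
Step 1: E′(-0.5) = 29; w₁ = -0.5 − 0.01·29 = -0.79
Step 2: E′(-0.79) = 21.46; w₂ = -0.79 − 0.01·21.46 = -1.0046
Step 3: E′(-1.0046) = 15.8804; w₃ = -1.0046 − 0.01·15.8804 = -1.163404
E(-1.163404) = 2.732647273808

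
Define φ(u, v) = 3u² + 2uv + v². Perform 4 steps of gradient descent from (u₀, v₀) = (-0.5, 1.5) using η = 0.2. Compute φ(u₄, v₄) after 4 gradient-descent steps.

0.17215872

∇φ = (6u + 2v, 2u + 2v)
Step 1: at (-0.5, 1.5), ∇φ = (0, 2) → (-0.5, 1.5) − 0.2·(0, 2) = (-0.5, 1.1)
Step 2: at (-0.5, 1.1), ∇φ = (-0.8, 1.2) → (-0.5, 1.1) − 0.2·(-0.8, 1.2) = (-0.34, 0.86)
Step 3: at (-0.34, 0.86), ∇φ = (-0.32, 1.04) → (-0.34, 0.86) − 0.2·(-0.32, 1.04) = (-0.276, 0.652)
Step 4: at (-0.276, 0.652), ∇φ = (-0.352, 0.752) → (-0.276, 0.652) − 0.2·(-0.352, 0.752) = (-0.2056, 0.5016)
φ(-0.2056, 0.5016) = 0.17215872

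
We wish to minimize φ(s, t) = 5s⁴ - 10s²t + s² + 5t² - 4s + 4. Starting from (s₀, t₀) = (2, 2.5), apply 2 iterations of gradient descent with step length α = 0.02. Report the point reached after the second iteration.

∇φ = (20s³ - 20st + 2s - 4, -10s² + 10t)
Step 1: at (2, 2.5), ∇φ = (60, -15) → (2, 2.5) − 0.02·(60, -15) = (0.8, 2.8)
Step 2: at (0.8, 2.8), ∇φ = (-36.96, 21.6) → (0.8, 2.8) − 0.02·(-36.96, 21.6) = (1.5392, 2.368)

(1.5392, 2.368)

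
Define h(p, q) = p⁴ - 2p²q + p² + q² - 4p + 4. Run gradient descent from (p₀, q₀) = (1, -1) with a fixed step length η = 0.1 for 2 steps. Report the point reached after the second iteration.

(0.5984, -0.448)

∇h = (4p³ - 4pq + 2p - 4, -2p² + 2q)
(p₁, q₁) = (1, -1) − 0.1·(6, -4) = (0.4, -0.6)
(p₂, q₂) = (0.4, -0.6) − 0.1·(-1.984, -1.52) = (0.5984, -0.448)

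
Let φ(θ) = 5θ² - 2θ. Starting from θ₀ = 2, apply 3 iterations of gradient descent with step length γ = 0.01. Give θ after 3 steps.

φ′(θ) = 10θ - 2
Step 1: φ′(2) = 18; θ₁ = 2 − 0.01·18 = 1.82
Step 2: φ′(1.82) = 16.2; θ₂ = 1.82 − 0.01·16.2 = 1.658
Step 3: φ′(1.658) = 14.58; θ₃ = 1.658 − 0.01·14.58 = 1.5122

1.5122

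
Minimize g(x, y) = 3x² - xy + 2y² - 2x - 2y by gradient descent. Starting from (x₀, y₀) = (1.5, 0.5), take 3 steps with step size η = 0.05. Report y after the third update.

∇g = (6x - y - 2, -x + 4y - 2)
Step 1: at (1.5, 0.5), ∇g = (6.5, -1.5) → (1.5, 0.5) − 0.05·(6.5, -1.5) = (1.175, 0.575)
Step 2: at (1.175, 0.575), ∇g = (4.475, -0.875) → (1.175, 0.575) − 0.05·(4.475, -0.875) = (0.95125, 0.61875)
Step 3: at (0.95125, 0.61875), ∇g = (3.08875, -0.47625) → (0.95125, 0.61875) − 0.05·(3.08875, -0.47625) = (0.7968125, 0.6425625)
y = 0.6425625

0.6425625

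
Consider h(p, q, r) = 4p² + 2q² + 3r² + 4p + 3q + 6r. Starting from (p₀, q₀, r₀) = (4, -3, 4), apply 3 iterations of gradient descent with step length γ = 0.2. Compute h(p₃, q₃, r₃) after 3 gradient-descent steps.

∇h = (8p + 4, 4q + 3, 6r + 6)
(p₁, q₁, r₁) = (4, -3, 4) − 0.2·(36, -9, 30) = (-3.2, -1.2, -2)
(p₂, q₂, r₂) = (-3.2, -1.2, -2) − 0.2·(-21.6, -1.8, -6) = (1.12, -0.84, -0.8)
(p₃, q₃, r₃) = (1.12, -0.84, -0.8) − 0.2·(12.96, -0.36, 1.2) = (-1.472, -0.768, -1.04)
h(-1.472, -0.768, -1.04) = -1.340416

-1.340416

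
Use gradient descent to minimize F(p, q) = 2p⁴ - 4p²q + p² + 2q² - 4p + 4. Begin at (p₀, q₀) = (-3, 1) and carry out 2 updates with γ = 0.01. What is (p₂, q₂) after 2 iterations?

∇F = (8p³ - 8pq + 2p - 4, -4p² + 4q)
Step 1: at (-3, 1), ∇F = (-202, -32) → (-3, 1) − 0.01·(-202, -32) = (-0.98, 1.32)
Step 2: at (-0.98, 1.32), ∇F = (-3.140736, 1.4384) → (-0.98, 1.32) − 0.01·(-3.140736, 1.4384) = (-0.94859264, 1.305616)

(-0.94859264, 1.305616)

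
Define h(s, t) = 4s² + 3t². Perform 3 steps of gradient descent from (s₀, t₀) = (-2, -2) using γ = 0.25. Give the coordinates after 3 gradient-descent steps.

∇h = (8s, 6t)
(s₁, t₁) = (-2, -2) − 0.25·(-16, -12) = (2, 1)
(s₂, t₂) = (2, 1) − 0.25·(16, 6) = (-2, -0.5)
(s₃, t₃) = (-2, -0.5) − 0.25·(-16, -3) = (2, 0.25)

(2, 0.25)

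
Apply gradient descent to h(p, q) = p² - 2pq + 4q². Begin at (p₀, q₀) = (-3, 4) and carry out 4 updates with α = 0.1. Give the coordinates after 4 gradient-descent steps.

(-0.8992, -0.2704)

∇h = (2p - 2q, -2p + 8q)
(p₁, q₁) = (-3, 4) − 0.1·(-14, 38) = (-1.6, 0.2)
(p₂, q₂) = (-1.6, 0.2) − 0.1·(-3.6, 4.8) = (-1.24, -0.28)
(p₃, q₃) = (-1.24, -0.28) − 0.1·(-1.92, 0.24) = (-1.048, -0.304)
(p₄, q₄) = (-1.048, -0.304) − 0.1·(-1.488, -0.336) = (-0.8992, -0.2704)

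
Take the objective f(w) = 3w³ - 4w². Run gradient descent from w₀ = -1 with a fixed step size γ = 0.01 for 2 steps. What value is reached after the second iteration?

-1.386801

f′(w) = 9w² - 8w
w₁ = -1 − 0.01·17 = -1.17
w₂ = -1.17 − 0.01·21.6801 = -1.386801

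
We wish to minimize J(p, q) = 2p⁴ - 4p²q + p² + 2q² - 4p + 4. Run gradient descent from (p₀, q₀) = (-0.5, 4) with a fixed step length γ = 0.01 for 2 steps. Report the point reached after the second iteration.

(-0.71552, 3.7104)

∇J = (8p³ - 8pq + 2p - 4, -4p² + 4q)
Step 1: at (-0.5, 4), ∇J = (10, 15) → (-0.5, 4) − 0.01·(10, 15) = (-0.6, 3.85)
Step 2: at (-0.6, 3.85), ∇J = (11.552, 13.96) → (-0.6, 3.85) − 0.01·(11.552, 13.96) = (-0.71552, 3.7104)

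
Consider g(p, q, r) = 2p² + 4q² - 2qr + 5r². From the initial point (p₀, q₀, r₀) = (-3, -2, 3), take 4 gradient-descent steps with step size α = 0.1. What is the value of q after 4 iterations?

-0.0016

∇g = (4p, 8q - 2r, -2q + 10r)
Step 1: at (-3, -2, 3), ∇g = (-12, -22, 34) → (-3, -2, 3) − 0.1·(-12, -22, 34) = (-1.8, 0.2, -0.4)
Step 2: at (-1.8, 0.2, -0.4), ∇g = (-7.2, 2.4, -4.4) → (-1.8, 0.2, -0.4) − 0.1·(-7.2, 2.4, -4.4) = (-1.08, -0.04, 0.04)
Step 3: at (-1.08, -0.04, 0.04), ∇g = (-4.32, -0.4, 0.48) → (-1.08, -0.04, 0.04) − 0.1·(-4.32, -0.4, 0.48) = (-0.648, 0, -0.008)
Step 4: at (-0.648, 0, -0.008), ∇g = (-2.592, 0.016, -0.08) → (-0.648, 0, -0.008) − 0.1·(-2.592, 0.016, -0.08) = (-0.3888, -0.0016, 0)
q = -0.0016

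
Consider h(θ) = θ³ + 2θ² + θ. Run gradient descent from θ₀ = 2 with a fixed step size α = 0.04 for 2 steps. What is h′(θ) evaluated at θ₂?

5.883965079552

h′(θ) = 3θ² + 4θ + 1
θ₁ = 2 − 0.04·21 = 1.16
θ₂ = 1.16 − 0.04·9.6768 = 0.772928
h′(θ) at (0.772928) = 5.883965079552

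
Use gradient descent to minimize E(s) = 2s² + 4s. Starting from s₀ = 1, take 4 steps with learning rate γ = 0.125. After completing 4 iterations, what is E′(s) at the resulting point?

E′(s) = 4s + 4
s₁ = 1 − 0.125·8 = 0
s₂ = 0 − 0.125·4 = -0.5
s₃ = -0.5 − 0.125·2 = -0.75
s₄ = -0.75 − 0.125·1 = -0.875
E′(s) at (-0.875) = 0.5

0.5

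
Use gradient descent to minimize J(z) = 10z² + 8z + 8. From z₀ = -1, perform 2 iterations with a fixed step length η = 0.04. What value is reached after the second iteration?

-0.424

J′(z) = 20z + 8
Step 1: J′(-1) = -12; z₁ = -1 − 0.04·(-12) = -0.52
Step 2: J′(-0.52) = -2.4; z₂ = -0.52 − 0.04·(-2.4) = -0.424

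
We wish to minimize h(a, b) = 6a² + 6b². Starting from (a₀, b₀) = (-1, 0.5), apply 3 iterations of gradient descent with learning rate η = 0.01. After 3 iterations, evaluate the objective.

3.48303065088

∇h = (12a, 12b)
(a₁, b₁) = (-1, 0.5) − 0.01·(-12, 6) = (-0.88, 0.44)
(a₂, b₂) = (-0.88, 0.44) − 0.01·(-10.56, 5.28) = (-0.7744, 0.3872)
(a₃, b₃) = (-0.7744, 0.3872) − 0.01·(-9.2928, 4.6464) = (-0.681472, 0.340736)
h(-0.681472, 0.340736) = 3.48303065088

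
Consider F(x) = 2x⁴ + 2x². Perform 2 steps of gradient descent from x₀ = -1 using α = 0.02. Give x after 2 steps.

F′(x) = 8x³ + 4x
Step 1: F′(-1) = -12; x₁ = -1 − 0.02·(-12) = -0.76
Step 2: F′(-0.76) = -6.551808; x₂ = -0.76 − 0.02·(-6.551808) = -0.62896384

-0.62896384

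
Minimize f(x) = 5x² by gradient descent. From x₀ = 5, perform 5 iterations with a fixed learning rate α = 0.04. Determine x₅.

0.3888

f′(x) = 10x
Step 1: f′(5) = 50; x₁ = 5 − 0.04·50 = 3
Step 2: f′(3) = 30; x₂ = 3 − 0.04·30 = 1.8
Step 3: f′(1.8) = 18; x₃ = 1.8 − 0.04·18 = 1.08
Step 4: f′(1.08) = 10.8; x₄ = 1.08 − 0.04·10.8 = 0.648
Step 5: f′(0.648) = 6.48; x₅ = 0.648 − 0.04·6.48 = 0.3888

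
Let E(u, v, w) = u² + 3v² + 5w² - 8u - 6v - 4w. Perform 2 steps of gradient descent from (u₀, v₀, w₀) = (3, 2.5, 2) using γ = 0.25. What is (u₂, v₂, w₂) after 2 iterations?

∇E = (2u - 8, 6v - 6, 10w - 4)
Step 1: at (3, 2.5, 2), ∇E = (-2, 9, 16) → (3, 2.5, 2) − 0.25·(-2, 9, 16) = (3.5, 0.25, -2)
Step 2: at (3.5, 0.25, -2), ∇E = (-1, -4.5, -24) → (3.5, 0.25, -2) − 0.25·(-1, -4.5, -24) = (3.75, 1.375, 4)

(3.75, 1.375, 4)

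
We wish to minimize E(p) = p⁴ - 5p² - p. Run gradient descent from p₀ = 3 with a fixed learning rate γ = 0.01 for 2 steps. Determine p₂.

2.01941732

E′(p) = 4p³ - 10p - 1
Step 1: E′(3) = 77; p₁ = 3 − 0.01·77 = 2.23
Step 2: E′(2.23) = 21.058268; p₂ = 2.23 − 0.01·21.058268 = 2.01941732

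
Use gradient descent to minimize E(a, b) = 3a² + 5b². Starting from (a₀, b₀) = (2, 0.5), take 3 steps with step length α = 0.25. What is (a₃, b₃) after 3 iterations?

∇E = (6a, 10b)
Step 1: at (2, 0.5), ∇E = (12, 5) → (2, 0.5) − 0.25·(12, 5) = (-1, -0.75)
Step 2: at (-1, -0.75), ∇E = (-6, -7.5) → (-1, -0.75) − 0.25·(-6, -7.5) = (0.5, 1.125)
Step 3: at (0.5, 1.125), ∇E = (3, 11.25) → (0.5, 1.125) − 0.25·(3, 11.25) = (-0.25, -1.6875)

(-0.25, -1.6875)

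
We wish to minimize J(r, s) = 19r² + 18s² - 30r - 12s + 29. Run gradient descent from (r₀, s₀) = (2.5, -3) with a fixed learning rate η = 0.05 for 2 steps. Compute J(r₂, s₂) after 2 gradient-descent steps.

133.551875

∇J = (38r - 30, 36s - 12)
(r₁, s₁) = (2.5, -3) − 0.05·(65, -120) = (-0.75, 3)
(r₂, s₂) = (-0.75, 3) − 0.05·(-58.5, 96) = (2.175, -1.8)
J(2.175, -1.8) = 133.551875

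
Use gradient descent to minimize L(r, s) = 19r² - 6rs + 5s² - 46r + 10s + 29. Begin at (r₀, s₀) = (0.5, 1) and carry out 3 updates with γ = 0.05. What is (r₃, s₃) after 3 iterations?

∇L = (38r - 6s - 46, -6r + 10s + 10)
(r₁, s₁) = (0.5, 1) − 0.05·(-33, 17) = (2.15, 0.15)
(r₂, s₂) = (2.15, 0.15) − 0.05·(34.8, -1.4) = (0.41, 0.22)
(r₃, s₃) = (0.41, 0.22) − 0.05·(-31.74, 9.74) = (1.997, -0.267)

(1.997, -0.267)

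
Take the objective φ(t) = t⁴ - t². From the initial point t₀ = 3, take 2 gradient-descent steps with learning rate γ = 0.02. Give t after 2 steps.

φ′(t) = 4t³ - 2t
t₁ = 3 − 0.02·102 = 0.96
t₂ = 0.96 − 0.02·1.618944 = 0.92762112

0.92762112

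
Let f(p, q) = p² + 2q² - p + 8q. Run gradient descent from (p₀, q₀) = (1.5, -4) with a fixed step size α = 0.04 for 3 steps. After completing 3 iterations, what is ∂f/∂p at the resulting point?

∇f = (2p - 1, 4q + 8)
Step 1: at (1.5, -4), ∇f = (2, -8) → (1.5, -4) − 0.04·(2, -8) = (1.42, -3.68)
Step 2: at (1.42, -3.68), ∇f = (1.84, -6.72) → (1.42, -3.68) − 0.04·(1.84, -6.72) = (1.3464, -3.4112)
Step 3: at (1.3464, -3.4112), ∇f = (1.6928, -5.6448) → (1.3464, -3.4112) − 0.04·(1.6928, -5.6448) = (1.278688, -3.185408)
∂f/∂p at (1.278688, -3.185408) = 1.557376

1.557376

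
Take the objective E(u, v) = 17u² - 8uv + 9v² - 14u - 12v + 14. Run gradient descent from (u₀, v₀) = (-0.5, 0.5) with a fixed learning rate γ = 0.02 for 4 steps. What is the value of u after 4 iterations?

0.55082752

∇E = (34u - 8v - 14, -8u + 18v - 12)
(u₁, v₁) = (-0.5, 0.5) − 0.02·(-35, 1) = (0.2, 0.48)
(u₂, v₂) = (0.2, 0.48) − 0.02·(-11.04, -4.96) = (0.4208, 0.5792)
(u₃, v₃) = (0.4208, 0.5792) − 0.02·(-4.3264, -4.9408) = (0.507328, 0.678016)
(u₄, v₄) = (0.507328, 0.678016) − 0.02·(-2.174976, -3.854336) = (0.55082752, 0.75510272)
u = 0.55082752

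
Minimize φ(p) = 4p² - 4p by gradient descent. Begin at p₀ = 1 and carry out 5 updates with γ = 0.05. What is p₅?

φ′(p) = 8p - 4
Step 1: φ′(1) = 4; p₁ = 1 − 0.05·4 = 0.8
Step 2: φ′(0.8) = 2.4; p₂ = 0.8 − 0.05·2.4 = 0.68
Step 3: φ′(0.68) = 1.44; p₃ = 0.68 − 0.05·1.44 = 0.608
Step 4: φ′(0.608) = 0.864; p₄ = 0.608 − 0.05·0.864 = 0.5648
Step 5: φ′(0.5648) = 0.5184; p₅ = 0.5648 − 0.05·0.5184 = 0.53888

0.53888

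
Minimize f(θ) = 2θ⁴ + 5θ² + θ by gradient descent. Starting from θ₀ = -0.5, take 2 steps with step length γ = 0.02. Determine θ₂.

-0.32976

f′(θ) = 8θ³ + 10θ + 1
θ₁ = -0.5 − 0.02·(-5) = -0.4
θ₂ = -0.4 − 0.02·(-3.512) = -0.32976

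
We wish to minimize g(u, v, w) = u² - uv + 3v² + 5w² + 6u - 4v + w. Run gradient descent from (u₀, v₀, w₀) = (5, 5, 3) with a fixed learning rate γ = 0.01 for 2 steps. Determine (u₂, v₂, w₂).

(4.7801, 4.5915, 2.411)

∇g = (2u - v + 6, -u + 6v - 4, 10w + 1)
(u₁, v₁, w₁) = (5, 5, 3) − 0.01·(11, 21, 31) = (4.89, 4.79, 2.69)
(u₂, v₂, w₂) = (4.89, 4.79, 2.69) − 0.01·(10.99, 19.85, 27.9) = (4.7801, 4.5915, 2.411)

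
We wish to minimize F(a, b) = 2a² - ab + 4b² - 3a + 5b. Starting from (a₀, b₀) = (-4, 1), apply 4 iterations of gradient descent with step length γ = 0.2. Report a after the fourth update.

0.4944

∇F = (4a - b - 3, -a + 8b + 5)
(a₁, b₁) = (-4, 1) − 0.2·(-20, 17) = (0, -2.4)
(a₂, b₂) = (0, -2.4) − 0.2·(-0.6, -14.2) = (0.12, 0.44)
(a₃, b₃) = (0.12, 0.44) − 0.2·(-2.96, 8.4) = (0.712, -1.24)
(a₄, b₄) = (0.712, -1.24) − 0.2·(1.088, -5.632) = (0.4944, -0.1136)
a = 0.4944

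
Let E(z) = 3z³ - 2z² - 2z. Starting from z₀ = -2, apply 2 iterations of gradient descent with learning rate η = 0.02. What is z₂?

-4.479008

E′(z) = 9z² - 4z - 2
z₁ = -2 − 0.02·42 = -2.84
z₂ = -2.84 − 0.02·81.9504 = -4.479008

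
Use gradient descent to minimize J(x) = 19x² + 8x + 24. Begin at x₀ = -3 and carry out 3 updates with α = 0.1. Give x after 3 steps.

J′(x) = 38x + 8
Step 1: J′(-3) = -106; x₁ = -3 − 0.1·(-106) = 7.6
Step 2: J′(7.6) = 296.8; x₂ = 7.6 − 0.1·296.8 = -22.08
Step 3: J′(-22.08) = -831.04; x₃ = -22.08 − 0.1·(-831.04) = 61.024

61.024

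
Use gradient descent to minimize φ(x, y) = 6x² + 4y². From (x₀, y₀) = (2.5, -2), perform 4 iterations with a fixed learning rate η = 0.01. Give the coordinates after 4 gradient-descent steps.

∇φ = (12x, 8y)
(x₁, y₁) = (2.5, -2) − 0.01·(30, -16) = (2.2, -1.84)
(x₂, y₂) = (2.2, -1.84) − 0.01·(26.4, -14.72) = (1.936, -1.6928)
(x₃, y₃) = (1.936, -1.6928) − 0.01·(23.232, -13.5424) = (1.70368, -1.557376)
(x₄, y₄) = (1.70368, -1.557376) − 0.01·(20.44416, -12.459008) = (1.4992384, -1.43278592)

(1.4992384, -1.43278592)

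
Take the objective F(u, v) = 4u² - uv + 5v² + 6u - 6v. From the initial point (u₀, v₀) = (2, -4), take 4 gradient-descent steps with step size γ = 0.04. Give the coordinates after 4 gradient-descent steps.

(-0.29030912, 0.04066816)

∇F = (8u - v + 6, -u + 10v - 6)
Step 1: at (2, -4), ∇F = (26, -48) → (2, -4) − 0.04·(26, -48) = (0.96, -2.08)
Step 2: at (0.96, -2.08), ∇F = (15.76, -27.76) → (0.96, -2.08) − 0.04·(15.76, -27.76) = (0.3296, -0.9696)
Step 3: at (0.3296, -0.9696), ∇F = (9.6064, -16.0256) → (0.3296, -0.9696) − 0.04·(9.6064, -16.0256) = (-0.054656, -0.328576)
Step 4: at (-0.054656, -0.328576), ∇F = (5.891328, -9.231104) → (-0.054656, -0.328576) − 0.04·(5.891328, -9.231104) = (-0.29030912, 0.04066816)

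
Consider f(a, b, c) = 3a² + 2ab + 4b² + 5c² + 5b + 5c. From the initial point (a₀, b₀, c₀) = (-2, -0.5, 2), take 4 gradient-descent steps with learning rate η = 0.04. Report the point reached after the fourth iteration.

∇f = (6a + 2b, 2a + 8b + 5, 10c + 5)
Step 1: at (-2, -0.5, 2), ∇f = (-13, -3, 25) → (-2, -0.5, 2) − 0.04·(-13, -3, 25) = (-1.48, -0.38, 1)
Step 2: at (-1.48, -0.38, 1), ∇f = (-9.64, -1, 15) → (-1.48, -0.38, 1) − 0.04·(-9.64, -1, 15) = (-1.0944, -0.34, 0.4)
Step 3: at (-1.0944, -0.34, 0.4), ∇f = (-7.2464, 0.0912, 9) → (-1.0944, -0.34, 0.4) − 0.04·(-7.2464, 0.0912, 9) = (-0.804544, -0.343648, 0.04)
Step 4: at (-0.804544, -0.343648, 0.04), ∇f = (-5.51456, 0.641728, 5.4) → (-0.804544, -0.343648, 0.04) − 0.04·(-5.51456, 0.641728, 5.4) = (-0.5839616, -0.36931712, -0.176)

(-0.5839616, -0.36931712, -0.176)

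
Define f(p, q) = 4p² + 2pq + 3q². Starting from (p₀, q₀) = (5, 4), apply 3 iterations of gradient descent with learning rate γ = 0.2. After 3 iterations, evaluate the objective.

68.99328

∇f = (8p + 2q, 2p + 6q)
Step 1: at (5, 4), ∇f = (48, 34) → (5, 4) − 0.2·(48, 34) = (-4.6, -2.8)
Step 2: at (-4.6, -2.8), ∇f = (-42.4, -26) → (-4.6, -2.8) − 0.2·(-42.4, -26) = (3.88, 2.4)
Step 3: at (3.88, 2.4), ∇f = (35.84, 22.16) → (3.88, 2.4) − 0.2·(35.84, 22.16) = (-3.288, -2.032)
f(-3.288, -2.032) = 68.99328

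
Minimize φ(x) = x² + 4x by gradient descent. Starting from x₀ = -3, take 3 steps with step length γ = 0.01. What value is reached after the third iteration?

φ′(x) = 2x + 4
Step 1: φ′(-3) = -2; x₁ = -3 − 0.01·(-2) = -2.98
Step 2: φ′(-2.98) = -1.96; x₂ = -2.98 − 0.01·(-1.96) = -2.9604
Step 3: φ′(-2.9604) = -1.9208; x₃ = -2.9604 − 0.01·(-1.9208) = -2.941192

-2.941192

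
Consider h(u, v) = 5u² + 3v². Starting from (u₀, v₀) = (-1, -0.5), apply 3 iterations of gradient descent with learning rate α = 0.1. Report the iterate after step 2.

(0, -0.08)

∇h = (10u, 6v)
Step 1: at (-1, -0.5), ∇h = (-10, -3) → (-1, -0.5) − 0.1·(-10, -3) = (0, -0.2)
Step 2: at (0, -0.2), ∇h = (0, -1.2) → (0, -0.2) − 0.1·(0, -1.2) = (0, -0.08)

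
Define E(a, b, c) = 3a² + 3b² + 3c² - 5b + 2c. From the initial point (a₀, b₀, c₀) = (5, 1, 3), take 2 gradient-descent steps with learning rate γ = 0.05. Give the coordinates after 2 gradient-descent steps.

∇E = (6a, 6b - 5, 6c + 2)
Step 1: at (5, 1, 3), ∇E = (30, 1, 20) → (5, 1, 3) − 0.05·(30, 1, 20) = (3.5, 0.95, 2)
Step 2: at (3.5, 0.95, 2), ∇E = (21, 0.7, 14) → (3.5, 0.95, 2) − 0.05·(21, 0.7, 14) = (2.45, 0.915, 1.3)

(2.45, 0.915, 1.3)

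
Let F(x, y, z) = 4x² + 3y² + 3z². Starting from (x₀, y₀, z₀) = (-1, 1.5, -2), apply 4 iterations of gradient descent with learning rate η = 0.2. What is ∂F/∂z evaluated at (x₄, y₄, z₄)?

∇F = (8x, 6y, 6z)
Step 1: at (-1, 1.5, -2), ∇F = (-8, 9, -12) → (-1, 1.5, -2) − 0.2·(-8, 9, -12) = (0.6, -0.3, 0.4)
Step 2: at (0.6, -0.3, 0.4), ∇F = (4.8, -1.8, 2.4) → (0.6, -0.3, 0.4) − 0.2·(4.8, -1.8, 2.4) = (-0.36, 0.06, -0.08)
Step 3: at (-0.36, 0.06, -0.08), ∇F = (-2.88, 0.36, -0.48) → (-0.36, 0.06, -0.08) − 0.2·(-2.88, 0.36, -0.48) = (0.216, -0.012, 0.016)
Step 4: at (0.216, -0.012, 0.016), ∇F = (1.728, -0.072, 0.096) → (0.216, -0.012, 0.016) − 0.2·(1.728, -0.072, 0.096) = (-0.1296, 0.0024, -0.0032)
∂F/∂z at (-0.1296, 0.0024, -0.0032) = -0.0192

-0.0192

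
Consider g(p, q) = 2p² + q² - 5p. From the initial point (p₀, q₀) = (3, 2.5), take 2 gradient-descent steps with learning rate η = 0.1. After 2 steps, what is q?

∇g = (4p - 5, 2q)
(p₁, q₁) = (3, 2.5) − 0.1·(7, 5) = (2.3, 2)
(p₂, q₂) = (2.3, 2) − 0.1·(4.2, 4) = (1.88, 1.6)
q = 1.6

1.6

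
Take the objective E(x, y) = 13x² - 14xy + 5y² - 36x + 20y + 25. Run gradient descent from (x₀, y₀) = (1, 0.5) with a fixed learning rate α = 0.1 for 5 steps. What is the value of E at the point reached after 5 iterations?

40017.74390848

∇E = (26x - 14y - 36, -14x + 10y + 20)
(x₁, y₁) = (1, 0.5) − 0.1·(-17, 11) = (2.7, -0.6)
(x₂, y₂) = (2.7, -0.6) − 0.1·(42.6, -23.8) = (-1.56, 1.78)
(x₃, y₃) = (-1.56, 1.78) − 0.1·(-101.48, 59.64) = (8.588, -4.184)
(x₄, y₄) = (8.588, -4.184) − 0.1·(245.864, -142.072) = (-15.9984, 10.0232)
(x₅, y₅) = (-15.9984, 10.0232) − 0.1·(-592.2832, 344.2096) = (43.22992, -24.39776)
E(43.22992, -24.39776) = 40017.74390848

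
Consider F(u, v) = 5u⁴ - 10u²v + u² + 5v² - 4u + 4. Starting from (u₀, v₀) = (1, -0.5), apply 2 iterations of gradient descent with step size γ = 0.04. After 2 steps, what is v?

∇F = (20u³ - 20uv + 2u - 4, -10u² + 10v)
(u₁, v₁) = (1, -0.5) − 0.04·(28, -15) = (-0.12, 0.1)
(u₂, v₂) = (-0.12, 0.1) − 0.04·(-4.03456, 0.856) = (0.0413824, 0.06576)
v = 0.06576

0.06576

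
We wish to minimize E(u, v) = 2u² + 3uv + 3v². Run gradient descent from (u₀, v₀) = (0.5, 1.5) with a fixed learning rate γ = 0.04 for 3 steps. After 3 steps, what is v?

0.59328

∇E = (4u + 3v, 3u + 6v)
Step 1: at (0.5, 1.5), ∇E = (6.5, 10.5) → (0.5, 1.5) − 0.04·(6.5, 10.5) = (0.24, 1.08)
Step 2: at (0.24, 1.08), ∇E = (4.2, 7.2) → (0.24, 1.08) − 0.04·(4.2, 7.2) = (0.072, 0.792)
Step 3: at (0.072, 0.792), ∇E = (2.664, 4.968) → (0.072, 0.792) − 0.04·(2.664, 4.968) = (-0.03456, 0.59328)
v = 0.59328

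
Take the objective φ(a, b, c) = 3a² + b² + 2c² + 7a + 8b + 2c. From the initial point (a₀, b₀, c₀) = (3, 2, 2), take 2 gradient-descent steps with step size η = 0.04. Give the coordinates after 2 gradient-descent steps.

(1.24, 1.0784, 1.264)

∇φ = (6a + 7, 2b + 8, 4c + 2)
(a₁, b₁, c₁) = (3, 2, 2) − 0.04·(25, 12, 10) = (2, 1.52, 1.6)
(a₂, b₂, c₂) = (2, 1.52, 1.6) − 0.04·(19, 11.04, 8.4) = (1.24, 1.0784, 1.264)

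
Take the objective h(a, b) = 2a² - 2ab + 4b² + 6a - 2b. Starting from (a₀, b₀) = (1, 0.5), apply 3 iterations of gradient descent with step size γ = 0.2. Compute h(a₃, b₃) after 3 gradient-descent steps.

-4.409984

∇h = (4a - 2b + 6, -2a + 8b - 2)
Step 1: at (1, 0.5), ∇h = (9, 0) → (1, 0.5) − 0.2·(9, 0) = (-0.8, 0.5)
Step 2: at (-0.8, 0.5), ∇h = (1.8, 3.6) → (-0.8, 0.5) − 0.2·(1.8, 3.6) = (-1.16, -0.22)
Step 3: at (-1.16, -0.22), ∇h = (1.8, -1.44) → (-1.16, -0.22) − 0.2·(1.8, -1.44) = (-1.52, 0.068)
h(-1.52, 0.068) = -4.409984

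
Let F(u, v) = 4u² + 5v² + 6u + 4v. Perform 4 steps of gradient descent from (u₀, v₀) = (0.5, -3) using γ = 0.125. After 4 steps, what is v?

-0.41015625

∇F = (8u + 6, 10v + 4)
(u₁, v₁) = (0.5, -3) − 0.125·(10, -26) = (-0.75, 0.25)
(u₂, v₂) = (-0.75, 0.25) − 0.125·(0, 6.5) = (-0.75, -0.5625)
(u₃, v₃) = (-0.75, -0.5625) − 0.125·(0, -1.625) = (-0.75, -0.359375)
(u₄, v₄) = (-0.75, -0.359375) − 0.125·(0, 0.40625) = (-0.75, -0.41015625)
v = -0.41015625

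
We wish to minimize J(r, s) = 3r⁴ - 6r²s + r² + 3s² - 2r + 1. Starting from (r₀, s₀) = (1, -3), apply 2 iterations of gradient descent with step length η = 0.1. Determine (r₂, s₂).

∇J = (12r³ - 12rs + 2r - 2, -6r² + 6s)
Step 1: at (1, -3), ∇J = (48, -24) → (1, -3) − 0.1·(48, -24) = (-3.8, -0.6)
Step 2: at (-3.8, -0.6), ∇J = (-695.424, -90.24) → (-3.8, -0.6) − 0.1·(-695.424, -90.24) = (65.7424, 8.424)

(65.7424, 8.424)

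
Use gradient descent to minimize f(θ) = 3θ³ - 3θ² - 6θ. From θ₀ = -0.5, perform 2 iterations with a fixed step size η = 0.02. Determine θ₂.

f′(θ) = 9θ² - 6θ - 6
θ₁ = -0.5 − 0.02·(-0.75) = -0.485
θ₂ = -0.485 − 0.02·(-0.972975) = -0.4655405

-0.4655405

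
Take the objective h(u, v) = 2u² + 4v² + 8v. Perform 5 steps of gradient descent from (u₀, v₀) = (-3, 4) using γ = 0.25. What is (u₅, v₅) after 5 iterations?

(0, -6)

∇h = (4u, 8v + 8)
(u₁, v₁) = (-3, 4) − 0.25·(-12, 40) = (0, -6)
(u₂, v₂) = (0, -6) − 0.25·(0, -40) = (0, 4)
(u₃, v₃) = (0, 4) − 0.25·(0, 40) = (0, -6)
(u₄, v₄) = (0, -6) − 0.25·(0, -40) = (0, 4)
(u₅, v₅) = (0, 4) − 0.25·(0, 40) = (0, -6)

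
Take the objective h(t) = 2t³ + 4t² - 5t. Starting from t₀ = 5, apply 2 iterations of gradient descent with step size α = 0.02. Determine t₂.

0.9892

h′(t) = 6t² + 8t - 5
t₁ = 5 − 0.02·185 = 1.3
t₂ = 1.3 − 0.02·15.54 = 0.9892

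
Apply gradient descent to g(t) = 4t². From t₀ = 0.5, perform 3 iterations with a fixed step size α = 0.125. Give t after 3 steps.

0

g′(t) = 8t
t₁ = 0.5 − 0.125·4 = 0
t₂ = 0 − 0.125·0 = 0
t₃ = 0 − 0.125·0 = 0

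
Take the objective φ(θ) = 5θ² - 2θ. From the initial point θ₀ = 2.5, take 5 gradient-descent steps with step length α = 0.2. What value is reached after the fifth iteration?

φ′(θ) = 10θ - 2
θ₁ = 2.5 − 0.2·23 = -2.1
θ₂ = -2.1 − 0.2·(-23) = 2.5
θ₃ = 2.5 − 0.2·23 = -2.1
θ₄ = -2.1 − 0.2·(-23) = 2.5
θ₅ = 2.5 − 0.2·23 = -2.1

-2.1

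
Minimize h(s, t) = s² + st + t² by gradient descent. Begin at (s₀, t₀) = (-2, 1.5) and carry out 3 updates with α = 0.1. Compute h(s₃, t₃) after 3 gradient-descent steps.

1.64959725

∇h = (2s + t, s + 2t)
(s₁, t₁) = (-2, 1.5) − 0.1·(-2.5, 1) = (-1.75, 1.4)
(s₂, t₂) = (-1.75, 1.4) − 0.1·(-2.1, 1.05) = (-1.54, 1.295)
(s₃, t₃) = (-1.54, 1.295) − 0.1·(-1.785, 1.05) = (-1.3615, 1.19)
h(-1.3615, 1.19) = 1.64959725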